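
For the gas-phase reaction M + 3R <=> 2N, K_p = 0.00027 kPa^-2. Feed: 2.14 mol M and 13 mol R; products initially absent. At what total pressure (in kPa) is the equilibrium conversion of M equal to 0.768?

P = 147 kPa

Take 2.14 mol M as basis and let X be its fractional conversion, so ξ = 2.14X.
At extent ξ: n_M = 2.14 − 2.14X; n_R = 13 − 6.42X; n_N = 4.28X.
Total moles n_T = 15.1 − 4.28X.
K_p = p_N^2 / (p_M p_R^3) with p_i = (n_i/n_T)·P.
At X = 0.768: the mole-fraction product g(X) = Π y_i^ν_i = 5.819. Since K_p = g(X)·P^{-2}, P = (g/K_p)^(1/2) = (5.819/0.00027)^(1/2) = 147 kPa.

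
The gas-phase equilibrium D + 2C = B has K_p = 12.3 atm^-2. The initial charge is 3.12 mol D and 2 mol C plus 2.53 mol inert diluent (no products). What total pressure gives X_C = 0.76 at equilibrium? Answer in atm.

P = 2.07 atm

Let X = conversion of C (basis 2 mol C); extent of reaction ξ = X.
Moles: n_D = 3.12 − X; n_C = 2 − 2X; n_B = X; n_I = 2.53 (inert).
n_T = Σnᵢ = 7.65 − 2X.
K_p = p_B / (p_D p_C^2) with p_i = (n_i/n_T)·P.
At X = 0.76: the mole-fraction product g(X) = Π y_i^ν_i = 52.52. Since K_p = g(X)·P^{-2}, P = (g/K_p)^(1/2) = (52.52/12.3)^(1/2) = 2.07 atm.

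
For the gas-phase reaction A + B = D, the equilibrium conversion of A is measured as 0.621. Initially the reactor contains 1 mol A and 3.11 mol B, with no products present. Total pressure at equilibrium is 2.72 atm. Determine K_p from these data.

Take 1 mol A as basis and let X be its fractional conversion, so ξ = X.
Mole table: n_A = 1 − X; n_B = 3.11 − X; n_D = X.
n_T = Σnᵢ = 4.11 − X.
At X = 0.621: n_A = 0.379, n_B = 2.49, n_D = 0.621, n_T = 3.49.
p_i = (n_i/n_T)·P. K_p = p_D / (p_A p_B) = 0.844 atm^-1.

K_p = 0.844 atm^-1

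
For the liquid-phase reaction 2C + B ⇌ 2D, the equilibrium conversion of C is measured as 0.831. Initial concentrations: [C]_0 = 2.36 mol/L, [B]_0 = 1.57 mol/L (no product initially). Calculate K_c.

K_c = 41 L/mol

Let X = conversion of C.
Concentrations: [C] = 2.36 − 2.36X; [B] = 1.57 − 1.18X; [D] = 2.36X.
At X = 0.831: [C] = 0.399, [B] = 0.589, [D] = 1.96.
K_c = [D]^2 / ([C]^2 [B]) = 41 L/mol.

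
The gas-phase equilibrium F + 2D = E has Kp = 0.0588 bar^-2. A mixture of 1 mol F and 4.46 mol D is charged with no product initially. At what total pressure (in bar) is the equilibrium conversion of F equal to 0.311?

Basis: 1 mol F initially; let X = conversion of F. Extent ξ = X.
Mole table: n_F = 1 − X; n_D = 4.46 − 2X; n_E = X.
Summing: n_T = 5.46 − 2X.
Kp = p_E / (p_F p_D^2) with p_i = (n_i/n_T)·P.
At X = 0.311: the mole-fraction product g(X) = Π y_i^ν_i = 0.7172. Since Kp = g(X)·P^{-2}, P = (g/Kp)^(1/2) = (0.7172/0.0588)^(1/2) = 3.49 bar.

P = 3.49 bar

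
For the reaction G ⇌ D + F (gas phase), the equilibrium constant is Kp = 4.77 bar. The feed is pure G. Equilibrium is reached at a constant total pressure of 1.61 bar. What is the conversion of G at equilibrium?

X = 0.865

Let X = conversion of G (basis 1 mol G); extent of reaction ξ = X.
Mole table: n_G = 1 − X; n_D = X; n_F = X.
n_T = Σnᵢ = 1 + X.
With p_i = (n_i/n_T)P, Kp = p_D p_F / (p_G).
Setting this equal to 4.77 bar and taking the physical root (0 < X < 1) gives X = 0.865.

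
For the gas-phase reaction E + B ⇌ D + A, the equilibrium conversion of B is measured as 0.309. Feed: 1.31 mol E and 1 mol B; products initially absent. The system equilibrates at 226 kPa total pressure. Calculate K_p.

Take 1 mol B as basis and let X be its fractional conversion, so ξ = X.
At extent ξ: n_E = 1.31 − X; n_B = 1 − X; n_D = X; n_A = X.
n_T stays at 2.31 (no change in mole number).
At X = 0.309: n_E = 1, n_B = 0.691, n_D = 0.309, n_A = 0.309, n_T = 2.31.
p_i = (n_i/n_T)·P. K_p = p_D p_A / (p_E p_B) = 0.138.

K_p = 0.138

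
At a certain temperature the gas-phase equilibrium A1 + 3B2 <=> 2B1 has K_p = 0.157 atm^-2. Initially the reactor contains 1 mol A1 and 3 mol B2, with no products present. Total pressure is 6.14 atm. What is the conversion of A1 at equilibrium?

X = 0.510

Basis: 1 mol A1 initially; let X = conversion of A1. Extent ξ = X.
Moles: n_A1 = 1 − X; n_B2 = 3 − 3X; n_B1 = 2X.
n_T = Σnᵢ = 4 − 2X.
Mole fractions y_i = n_i/n_T; K_p = p_B1^2 / (p_A1 p_B2^3) with p_i = y_i·P.
Substituting and setting equal to 0.157 atm^-2 gives a polynomial in X; the root in (0,1) is X = 0.510.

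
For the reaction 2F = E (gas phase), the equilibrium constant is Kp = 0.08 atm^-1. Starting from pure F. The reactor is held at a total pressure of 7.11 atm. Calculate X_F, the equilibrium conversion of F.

X = 0.447

Basis: 1 mol F initially; let X = conversion of F. Extent ξ = 0.5X.
Species balance: n_F = 1 − X; n_E = 0.5X.
n_T = Σnᵢ = 1 − 0.5X.
y_i = n_i/n_T, p_i = y_i·P. Kp = p_E / (p_F^2).
This yields a degree-2 equation in X; solving on (0,1), X = 0.447.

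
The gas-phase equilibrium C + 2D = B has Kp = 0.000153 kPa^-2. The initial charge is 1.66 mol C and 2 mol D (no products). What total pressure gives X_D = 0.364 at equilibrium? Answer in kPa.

Basis: 2 mol D initially; let X = conversion of D. Extent ξ = X.
Species balance: n_C = 1.66 − X; n_D = 2 − 2X; n_B = X.
Total moles n_T = 3.66 − 2X.
Kp = p_B / (p_C p_D^2) with p_i = (n_i/n_T)·P.
At X = 0.364: the mole-fraction product g(X) = Π y_i^ν_i = 1.492. Since Kp = g(X)·P^{-2}, P = (g/Kp)^(1/2) = (1.492/0.000153)^(1/2) = 98.8 kPa.

P = 98.8 kPa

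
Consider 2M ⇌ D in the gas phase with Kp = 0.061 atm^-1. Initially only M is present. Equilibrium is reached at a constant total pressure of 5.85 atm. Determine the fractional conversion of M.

Let X = conversion of M (basis 1 mol M); extent of reaction ξ = 0.5X.
Moles: n_M = 1 − X; n_D = 0.5X.
n_T = Σnᵢ = 1 − 0.5X.
Mole fractions y_i = n_i/n_T; Kp = p_D / (p_M^2) with p_i = y_i·P.
Setting this equal to 0.061 atm^-1 and taking the physical root (0 < X < 1) gives X = 0.358.

X = 0.358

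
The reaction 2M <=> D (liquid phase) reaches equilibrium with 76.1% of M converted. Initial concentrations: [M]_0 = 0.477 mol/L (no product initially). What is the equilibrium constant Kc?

Kc = 14 L/mol

Let X = conversion of M.
Concentrations: [M] = 0.477 − 0.477X; [D] = 0.238X.
At X = 0.761: [M] = 0.114, [D] = 0.181.
Kc = [D] / ([M]^2) = 14 L/mol.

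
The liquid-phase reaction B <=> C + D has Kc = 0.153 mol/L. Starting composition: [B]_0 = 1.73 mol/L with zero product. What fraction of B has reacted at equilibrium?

X = 0.256

Let X = conversion of B; extent ξ = 1.73·X mol/L.
Concentrations: [B] = 1.73 − 1.73X; [C] = 1.73X; [D] = 1.73X.
Kc = [C] [D] / ([B]).
Solving Kc = 0.153 for X ∈ (0,1): X = 0.256.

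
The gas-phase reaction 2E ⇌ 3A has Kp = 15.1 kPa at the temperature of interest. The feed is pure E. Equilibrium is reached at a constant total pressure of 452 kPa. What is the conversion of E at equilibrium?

X = 0.192

Take 1 mol E as basis and let X be its fractional conversion, so ξ = 0.5X.
Moles: n_E = 1 − X; n_A = 1.5X.
Total moles n_T = 1 + 0.5X.
With p_i = (n_i/n_T)P, Kp = p_A^3 / (p_E^2).
Equating to 15.1 kPa and solving on 0 < X < 1: X = 0.192.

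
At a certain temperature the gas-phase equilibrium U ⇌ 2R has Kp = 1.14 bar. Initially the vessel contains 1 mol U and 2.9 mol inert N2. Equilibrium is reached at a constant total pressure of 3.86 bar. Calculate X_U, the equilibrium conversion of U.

Basis: 1 mol U initially; let X = conversion of U. Extent ξ = X.
Species balance: n_U = 1 − X; n_R = 2X; n_I = 2.9 (inert).
n_T = Σnᵢ = 3.9 + X.
With p_i = (n_i/n_T)P, Kp = p_R^2 / (p_U).
This yields a degree-2 equation in X; solving on (0,1), X = 0.428.

X = 0.428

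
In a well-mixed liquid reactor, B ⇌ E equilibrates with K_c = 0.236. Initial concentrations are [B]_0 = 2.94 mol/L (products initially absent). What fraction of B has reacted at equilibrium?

Let X = conversion of B; extent ξ = 2.94·X mol/L.
Concentrations: [B] = 2.94 − 2.94X; [E] = 2.94X.
K_c = [E] / ([B]).
This equals 0.236 at X = 0.191 (the root in 0 < X < 1).

X = 0.191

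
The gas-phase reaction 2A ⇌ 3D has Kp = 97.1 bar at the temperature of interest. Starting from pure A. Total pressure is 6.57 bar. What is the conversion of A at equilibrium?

X = 0.740

Take 1 mol A as basis and let X be its fractional conversion, so ξ = 0.5X.
Moles: n_A = 1 − X; n_D = 1.5X.
Total moles n_T = 1 + 0.5X.
With p_i = (n_i/n_T)P, Kp = p_D^3 / (p_A^2).
This yields a degree-3 equation in X; solving on (0,1), X = 0.740.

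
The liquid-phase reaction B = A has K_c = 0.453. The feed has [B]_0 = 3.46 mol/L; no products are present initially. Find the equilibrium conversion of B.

X = 0.312

Let X = conversion of B; extent ξ = 3.46·X mol/L.
Concentrations: [B] = 3.46 − 3.46X; [A] = 3.46X.
K_c = [A] / ([B]).
Equating to 0.453: the physical root is X = 0.312.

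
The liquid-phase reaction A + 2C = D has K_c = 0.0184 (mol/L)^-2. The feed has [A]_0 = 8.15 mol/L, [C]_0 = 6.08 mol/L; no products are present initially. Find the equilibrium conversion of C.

X = 0.453

Let X = conversion of C; extent ξ = 6.08X/2 mol/L.
Concentrations: [A] = 8.15 − 3.04X; [C] = 6.08 − 6.08X; [D] = 3.04X.
K_c = [D] / ([A] [C]^2).
Equating to 0.0184 (mol/L)^-2: the physical root is X = 0.453.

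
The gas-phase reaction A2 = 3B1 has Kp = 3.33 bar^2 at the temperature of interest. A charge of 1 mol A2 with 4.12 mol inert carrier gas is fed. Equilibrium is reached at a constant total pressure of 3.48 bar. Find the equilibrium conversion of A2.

X = 0.559

Basis: 1 mol A2 initially; let X = conversion of A2. Extent ξ = X.
Mole table: n_A2 = 1 − X; n_B1 = 3X; n_I = 4.12 (inert).
n_T = Σnᵢ = 5.12 + 2X.
y_i = n_i/n_T, p_i = y_i·P. Kp = p_B1^3 / (p_A2).
Setting this equal to 3.33 bar^2 and taking the physical root (0 < X < 1) gives X = 0.559.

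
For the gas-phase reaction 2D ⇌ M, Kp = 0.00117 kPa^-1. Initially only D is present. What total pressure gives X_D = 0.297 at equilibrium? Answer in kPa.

P = 219 kPa

Let X = conversion of D (basis 1 mol D); extent of reaction ξ = 0.5X.
Moles: n_D = 1 − X; n_M = 0.5X.
n_T = Σnᵢ = 1 − 0.5X.
Kp = p_M / (p_D^2) with p_i = (n_i/n_T)·P.
At X = 0.297: the mole-fraction product g(X) = Π y_i^ν_i = 0.2559. Since Kp = g(X)·P^{-1}, P = (g/Kp)^(1/1) = (0.2559/0.00117)^(1/1) = 219 kPa.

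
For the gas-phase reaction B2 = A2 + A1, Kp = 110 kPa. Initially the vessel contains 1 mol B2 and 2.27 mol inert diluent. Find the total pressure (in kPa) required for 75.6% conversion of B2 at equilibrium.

Basis: 1 mol B2 initially; let X = conversion of B2. Extent ξ = X.
Moles: n_B2 = 1 − X; n_A2 = X; n_A1 = X; n_I = 2.27 (inert).
Total moles n_T = 3.27 + X.
Kp = p_A2 p_A1 / (p_B2) with p_i = (n_i/n_T)·P.
At X = 0.756: the mole-fraction product g(X) = Π y_i^ν_i = 0.5818. Since Kp = g(X)·P^{1}, P = (Kp/g)^(1/1) = (110/0.5818)^(1/1) = 189 kPa.

P = 189 kPa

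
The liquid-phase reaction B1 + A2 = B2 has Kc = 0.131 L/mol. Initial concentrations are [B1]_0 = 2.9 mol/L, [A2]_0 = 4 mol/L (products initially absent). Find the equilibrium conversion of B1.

Let X = conversion of B1; extent ξ = 2.9·X mol/L.
Concentrations: [B1] = 2.9 − 2.9X; [A2] = 4 − 2.9X; [B2] = 2.9X.
Kc = [B2] / ([B1] [A2]).
Equating to 0.131 L/mol: the physical root is X = 0.292.

X = 0.292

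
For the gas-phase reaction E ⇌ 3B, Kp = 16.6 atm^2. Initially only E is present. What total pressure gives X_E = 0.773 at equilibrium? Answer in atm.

P = 1.4 atm

Take 1 mol E as basis and let X be its fractional conversion, so ξ = X.
At extent ξ: n_E = 1 − X; n_B = 3X.
Summing: n_T = 1 + 2X.
Kp = p_B^3 / (p_E) with p_i = (n_i/n_T)·P.
At X = 0.773: the mole-fraction product g(X) = Π y_i^ν_i = 8.475. Since Kp = g(X)·P^{2}, P = (Kp/g)^(1/2) = (16.6/8.475)^(1/2) = 1.4 atm.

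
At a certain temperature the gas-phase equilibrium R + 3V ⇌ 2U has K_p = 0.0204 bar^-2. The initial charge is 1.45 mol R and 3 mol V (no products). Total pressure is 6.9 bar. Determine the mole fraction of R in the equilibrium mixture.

Take 3 mol V as basis and let X be its fractional conversion, so ξ = X.
At extent ξ: n_R = 1.45 − X; n_V = 3 − 3X; n_U = 2X.
n_T = Σnᵢ = 4.45 − 2X.
With p_i = (n_i/n_T)P, K_p = p_U^2 / (p_R p_V^3).
Equating to 0.0204 bar^-2 and solving on 0 < X < 1: X = 0.364.
Then n_R = 1.09, n_T = 3.72, so y_R = 0.292.

y_R = 0.292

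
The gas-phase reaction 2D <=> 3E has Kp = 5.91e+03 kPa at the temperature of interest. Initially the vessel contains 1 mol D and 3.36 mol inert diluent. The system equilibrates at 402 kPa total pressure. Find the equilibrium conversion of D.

X = 0.833

Take 1 mol D as basis and let X be its fractional conversion, so ξ = 0.5X.
Species balance: n_D = 1 − X; n_E = 1.5X; n_I = 3.36 (inert).
n_T = Σnᵢ = 4.36 + 0.5X.
y_i = n_i/n_T, p_i = y_i·P. Kp = p_E^3 / (p_D^2).
This yields a degree-3 equation in X; solving on (0,1), X = 0.833.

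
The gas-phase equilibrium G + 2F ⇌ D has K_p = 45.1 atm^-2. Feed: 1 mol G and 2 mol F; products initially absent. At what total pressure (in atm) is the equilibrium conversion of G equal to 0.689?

P = 0.578 atm

Take 1 mol G as basis and let X be its fractional conversion, so ξ = X.
Mole table: n_G = 1 − X; n_F = 2 − 2X; n_D = X.
Total moles n_T = 3 − 2X.
K_p = p_D / (p_G p_F^2) with p_i = (n_i/n_T)·P.
At X = 0.689: the mole-fraction product g(X) = Π y_i^ν_i = 15.07. Since K_p = g(X)·P^{-2}, P = (g/K_p)^(1/2) = (15.07/45.1)^(1/2) = 0.578 atm.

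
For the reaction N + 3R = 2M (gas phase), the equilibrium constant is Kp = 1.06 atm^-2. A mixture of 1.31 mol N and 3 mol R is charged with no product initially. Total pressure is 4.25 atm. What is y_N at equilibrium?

y_N = 0.220

Take 3 mol R as basis and let X be its fractional conversion, so ξ = X.
At extent ξ: n_N = 1.31 − X; n_R = 3 − 3X; n_M = 2X.
Total moles n_T = 4.31 − 2X.
With p_i = (n_i/n_T)P, Kp = p_M^2 / (p_N p_R^3).
This yields a degree-4 equation in X; solving on (0,1), X = 0.646.
Then n_N = 0.664, n_T = 3.02, so y_N = 0.220.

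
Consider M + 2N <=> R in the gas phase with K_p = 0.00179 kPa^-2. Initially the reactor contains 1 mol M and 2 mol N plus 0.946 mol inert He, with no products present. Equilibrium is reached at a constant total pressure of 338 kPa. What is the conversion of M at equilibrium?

Let X = conversion of M (basis 1 mol M); extent of reaction ξ = X.
Mole table: n_M = 1 − X; n_N = 2 − 2X; n_R = X; n_I = 0.946 (inert).
Summing: n_T = 3.95 − 2X.
Mole fractions y_i = n_i/n_T; K_p = p_R / (p_M p_N^2) with p_i = y_i·P.
Setting this equal to 0.00179 kPa^-2 and taking the physical root (0 < X < 1) gives X = 0.825.

X = 0.825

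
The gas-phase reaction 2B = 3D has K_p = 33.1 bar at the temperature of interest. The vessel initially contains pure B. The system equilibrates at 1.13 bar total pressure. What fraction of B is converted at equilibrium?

Basis: 1 mol B initially; let X = conversion of B. Extent ξ = 0.5X.
At extent ξ: n_B = 1 − X; n_D = 1.5X.
n_T = Σnᵢ = 1 + 0.5X.
Mole fractions y_i = n_i/n_T; K_p = p_D^3 / (p_B^2) with p_i = y_i·P.
Substituting and setting equal to 33.1 bar gives a polynomial in X; the root in (0,1) is X = 0.796.

X = 0.796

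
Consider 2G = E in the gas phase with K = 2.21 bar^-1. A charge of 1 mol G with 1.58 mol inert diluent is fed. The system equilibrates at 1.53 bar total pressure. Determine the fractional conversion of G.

Basis: 1 mol G initially; let X = conversion of G. Extent ξ = 0.5X.
Species balance: n_G = 1 − X; n_E = 0.5X; n_I = 1.58 (inert).
n_T = Σnᵢ = 2.58 − 0.5X.
Mole fractions y_i = n_i/n_T; K = p_E / (p_G^2) with p_i = y_i·P.
Equating to 2.21 bar^-1 and solving on 0 < X < 1: X = 0.563.

X = 0.563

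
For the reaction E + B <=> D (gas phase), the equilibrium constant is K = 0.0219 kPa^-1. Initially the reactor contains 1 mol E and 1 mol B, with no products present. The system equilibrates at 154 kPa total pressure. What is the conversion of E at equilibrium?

X = 0.522

Basis: 1 mol E initially; let X = conversion of E. Extent ξ = X.
Mole table: n_E = 1 − X; n_B = 1 − X; n_D = X.
Summing: n_T = 2 − X.
With p_i = (n_i/n_T)P, K = p_D / (p_E p_B).
Equating to 0.0219 kPa^-1 and solving on 0 < X < 1: X = 0.522.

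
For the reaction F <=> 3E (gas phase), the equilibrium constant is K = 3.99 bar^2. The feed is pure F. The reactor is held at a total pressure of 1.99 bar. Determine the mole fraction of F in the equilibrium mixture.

Let X = conversion of F (basis 1 mol F); extent of reaction ξ = X.
At extent ξ: n_F = 1 − X; n_E = 3X.
Total moles n_T = 1 + 2X.
Mole fractions y_i = n_i/n_T; K = p_E^3 / (p_F) with p_i = y_i·P.
Substituting and setting equal to 3.99 bar^2 gives a polynomial in X; the root in (0,1) is X = 0.418.
Then n_F = 0.582, n_T = 1.84, so y_F = 0.317.

y_F = 0.317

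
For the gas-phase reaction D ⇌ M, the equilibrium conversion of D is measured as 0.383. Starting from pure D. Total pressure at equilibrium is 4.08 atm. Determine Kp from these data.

Let X = conversion of D (basis 1 mol D); extent of reaction ξ = X.
At extent ξ: n_D = 1 − X; n_M = X.
n_T stays at 1 (no change in mole number).
At X = 0.383: n_D = 0.617, n_M = 0.383, n_T = 1.
p_i = (n_i/n_T)·P. Kp = p_M / (p_D) = 0.621.

Kp = 0.621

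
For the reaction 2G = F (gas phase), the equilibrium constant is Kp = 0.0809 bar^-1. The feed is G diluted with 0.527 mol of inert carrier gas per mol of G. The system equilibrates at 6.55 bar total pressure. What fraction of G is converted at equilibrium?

Let X = conversion of G (basis 1 mol G); extent of reaction ξ = 0.5X.
Moles: n_G = 1 − X; n_F = 0.5X; n_I = 0.527 (inert).
n_T = Σnᵢ = 1.53 − 0.5X.
y_i = n_i/n_T, p_i = y_i·P. Kp = p_F / (p_G^2).
Substituting and setting equal to 0.0809 bar^-1 gives a polynomial in X; the root in (0,1) is X = 0.340.

X = 0.340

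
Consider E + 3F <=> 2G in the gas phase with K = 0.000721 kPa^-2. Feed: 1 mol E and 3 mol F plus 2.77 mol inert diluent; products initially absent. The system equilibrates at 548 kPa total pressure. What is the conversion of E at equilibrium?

X = 0.688

Basis: 1 mol E initially; let X = conversion of E. Extent ξ = X.
Moles: n_E = 1 − X; n_F = 3 − 3X; n_G = 2X; n_I = 2.77 (inert).
Summing: n_T = 6.77 − 2X.
With p_i = (n_i/n_T)P, K = p_G^2 / (p_E p_F^3).
This yields a degree-4 equation in X; solving on (0,1), X = 0.688.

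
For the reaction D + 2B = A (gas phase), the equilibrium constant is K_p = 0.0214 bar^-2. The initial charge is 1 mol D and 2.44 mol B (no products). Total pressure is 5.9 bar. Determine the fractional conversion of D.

X = 0.245

Basis: 1 mol D initially; let X = conversion of D. Extent ξ = X.
Moles: n_D = 1 − X; n_B = 2.44 − 2X; n_A = X.
Summing: n_T = 3.44 − 2X.
y_i = n_i/n_T, p_i = y_i·P. K_p = p_A / (p_D p_B^2).
Setting this equal to 0.0214 bar^-2 and taking the physical root (0 < X < 1) gives X = 0.245.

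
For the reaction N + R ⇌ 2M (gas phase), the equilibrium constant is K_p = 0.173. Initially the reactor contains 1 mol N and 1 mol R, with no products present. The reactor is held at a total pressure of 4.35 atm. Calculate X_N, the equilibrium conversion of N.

X = 0.172

Basis: 1 mol N initially; let X = conversion of N. Extent ξ = X.
At extent ξ: n_N = 1 − X; n_R = 1 − X; n_M = 2X.
Total moles n_T = 2 (Δν = 0, constant).
y_i = n_i/n_T, p_i = y_i·P. K_p = p_M^2 / (p_N p_R).
Setting this equal to 0.173 and taking the physical root (0 < X < 1) gives X = 0.172.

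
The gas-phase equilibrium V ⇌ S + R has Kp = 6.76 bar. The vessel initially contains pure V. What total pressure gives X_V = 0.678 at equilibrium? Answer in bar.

P = 7.95 bar

Let X = conversion of V (basis 1 mol V); extent of reaction ξ = X.
Moles: n_V = 1 − X; n_S = X; n_R = X.
Summing: n_T = 1 + X.
Kp = p_S p_R / (p_V) with p_i = (n_i/n_T)·P.
At X = 0.678: the mole-fraction product g(X) = Π y_i^ν_i = 0.8508. Since Kp = g(X)·P^{1}, P = (Kp/g)^(1/1) = (6.76/0.8508)^(1/1) = 7.95 bar.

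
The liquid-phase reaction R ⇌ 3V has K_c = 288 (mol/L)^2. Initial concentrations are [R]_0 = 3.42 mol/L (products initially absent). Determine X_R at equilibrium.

Let X = conversion of R; extent ξ = 3.42·X mol/L.
Concentrations: [R] = 3.42 − 3.42X; [V] = 10.3X.
K_c = [V]^3 / ([R]).
Setting equal to 288 and solving for X on (0,1) gives X = 0.670.

X = 0.670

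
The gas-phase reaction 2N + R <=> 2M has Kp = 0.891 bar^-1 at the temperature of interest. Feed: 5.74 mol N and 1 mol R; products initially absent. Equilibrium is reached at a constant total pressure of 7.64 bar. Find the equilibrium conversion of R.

X = 0.848

Take 1 mol R as basis and let X be its fractional conversion, so ξ = X.
Species balance: n_N = 5.74 − 2X; n_R = 1 − X; n_M = 2X.
Total moles n_T = 6.74 − X.
y_i = n_i/n_T, p_i = y_i·P. Kp = p_M^2 / (p_N^2 p_R).
Substituting and setting equal to 0.891 bar^-1 gives a polynomial in X; the root in (0,1) is X = 0.848.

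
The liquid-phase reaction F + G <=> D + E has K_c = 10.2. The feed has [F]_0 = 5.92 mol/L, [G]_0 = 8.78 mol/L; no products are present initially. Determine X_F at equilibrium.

Let X = conversion of F; extent ξ = 5.92·X mol/L.
Concentrations: [F] = 5.92 − 5.92X; [G] = 8.78 − 5.92X; [D] = 5.92X; [E] = 5.92X.
K_c = [D] [E] / ([F] [G]).
Equating to 10.2: the physical root is X = 0.876.

X = 0.876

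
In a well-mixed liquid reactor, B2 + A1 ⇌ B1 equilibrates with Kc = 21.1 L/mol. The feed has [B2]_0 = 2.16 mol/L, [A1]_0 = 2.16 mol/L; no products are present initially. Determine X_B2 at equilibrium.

X = 0.862

Let X = conversion of B2; extent ξ = 2.16·X mol/L.
Concentrations: [B2] = 2.16 − 2.16X; [A1] = 2.16 − 2.16X; [B1] = 2.16X.
Kc = [B1] / ([B2] [A1]).
Equating to 21.1 L/mol: the physical root is X = 0.862.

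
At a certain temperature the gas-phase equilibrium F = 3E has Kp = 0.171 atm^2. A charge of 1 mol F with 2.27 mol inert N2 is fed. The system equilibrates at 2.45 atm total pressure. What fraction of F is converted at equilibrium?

Let X = conversion of F (basis 1 mol F); extent of reaction ξ = X.
Mole table: n_F = 1 − X; n_E = 3X; n_I = 2.27 (inert).
Summing: n_T = 3.27 + 2X.
With p_i = (n_i/n_T)P, Kp = p_E^3 / (p_F).
Setting this equal to 0.171 atm^2 and taking the physical root (0 < X < 1) gives X = 0.225.

X = 0.225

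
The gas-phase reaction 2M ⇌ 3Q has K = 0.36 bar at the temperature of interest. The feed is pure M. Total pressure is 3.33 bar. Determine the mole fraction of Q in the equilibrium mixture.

Let X = conversion of M (basis 1 mol M); extent of reaction ξ = 0.5X.
Moles: n_M = 1 − X; n_Q = 1.5X.
Total moles n_T = 1 + 0.5X.
y_i = n_i/n_T, p_i = y_i·P. K = p_Q^3 / (p_M^2).
Substituting and setting equal to 0.36 bar gives a polynomial in X; the root in (0,1) is X = 0.269.
Then n_Q = 0.403, n_T = 1.13, so y_Q = 0.355.

y_Q = 0.355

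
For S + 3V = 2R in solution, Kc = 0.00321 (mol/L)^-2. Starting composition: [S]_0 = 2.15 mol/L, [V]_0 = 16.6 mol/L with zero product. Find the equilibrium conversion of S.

Let X = conversion of S; extent ξ = 2.15·X mol/L.
Concentrations: [S] = 2.15 − 2.15X; [V] = 16.6 − 6.45X; [R] = 4.3X.
Kc = [R]^2 / ([S] [V]^3).
Solving Kc = 0.00321 for X ∈ (0,1): X = 0.579.

X = 0.579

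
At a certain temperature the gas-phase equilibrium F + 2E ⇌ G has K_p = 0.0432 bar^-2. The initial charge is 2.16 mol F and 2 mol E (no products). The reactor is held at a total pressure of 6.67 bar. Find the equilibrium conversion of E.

Let X = conversion of E (basis 2 mol E); extent of reaction ξ = X.
Mole table: n_F = 2.16 − X; n_E = 2 − 2X; n_G = X.
Summing: n_T = 4.16 − 2X.
Mole fractions y_i = n_i/n_T; K_p = p_G / (p_F p_E^2) with p_i = y_i·P.
Substituting and setting equal to 0.0432 bar^-2 gives a polynomial in X; the root in (0,1) is X = 0.415.

X = 0.415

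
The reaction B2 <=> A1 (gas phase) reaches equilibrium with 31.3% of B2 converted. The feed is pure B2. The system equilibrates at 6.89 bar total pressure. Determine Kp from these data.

Kp = 0.456

Let X = conversion of B2 (basis 1 mol B2); extent of reaction ξ = X.
Species balance: n_B2 = 1 − X; n_A1 = X.
Total moles n_T = 1 (Δν = 0, constant).
At X = 0.313: n_B2 = 0.687, n_A1 = 0.313, n_T = 1.
p_i = (n_i/n_T)·P. Kp = p_A1 / (p_B2) = 0.456.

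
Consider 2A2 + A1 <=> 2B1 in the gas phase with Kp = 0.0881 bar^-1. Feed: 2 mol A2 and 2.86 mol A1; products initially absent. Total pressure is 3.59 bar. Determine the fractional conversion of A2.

X = 0.297

Take 2 mol A2 as basis and let X be its fractional conversion, so ξ = X.
Mole table: n_A2 = 2 − 2X; n_A1 = 2.86 − X; n_B1 = 2X.
n_T = Σnᵢ = 4.86 − X.
Mole fractions y_i = n_i/n_T; Kp = p_B1^2 / (p_A2^2 p_A1) with p_i = y_i·P.
Equating to 0.0881 bar^-1 and solving on 0 < X < 1: X = 0.297.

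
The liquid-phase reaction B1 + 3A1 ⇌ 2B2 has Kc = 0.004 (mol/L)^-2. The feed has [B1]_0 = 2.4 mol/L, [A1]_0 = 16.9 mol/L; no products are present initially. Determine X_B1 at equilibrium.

X = 0.589

Let X = conversion of B1; extent ξ = 2.4·X mol/L.
Concentrations: [B1] = 2.4 − 2.4X; [A1] = 16.9 − 7.2X; [B2] = 4.8X.
Kc = [B2]^2 / ([B1] [A1]^3).
Equating to 0.004 (mol/L)^-2: the physical root is X = 0.589.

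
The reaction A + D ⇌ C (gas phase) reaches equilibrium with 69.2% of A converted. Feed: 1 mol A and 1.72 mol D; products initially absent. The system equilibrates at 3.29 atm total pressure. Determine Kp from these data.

Kp = 1.35 atm^-1

Let X = conversion of A (basis 1 mol A); extent of reaction ξ = X.
Species balance: n_A = 1 − X; n_D = 1.72 − X; n_C = X.
n_T = Σnᵢ = 2.72 − X.
At X = 0.692: n_A = 0.308, n_D = 1.03, n_C = 0.692, n_T = 2.03.
p_i = (n_i/n_T)·P. Kp = p_C / (p_A p_D) = 1.35 atm^-1.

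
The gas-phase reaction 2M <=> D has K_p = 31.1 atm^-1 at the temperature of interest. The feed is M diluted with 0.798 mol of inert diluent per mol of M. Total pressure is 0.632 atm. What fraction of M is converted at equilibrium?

X = 0.829

Let X = conversion of M (basis 1 mol M); extent of reaction ξ = 0.5X.
At extent ξ: n_M = 1 − X; n_D = 0.5X; n_I = 0.798 (inert).
Summing: n_T = 1.8 − 0.5X.
With p_i = (n_i/n_T)P, K_p = p_D / (p_M^2).
Substituting and setting equal to 31.1 atm^-1 gives a polynomial in X; the root in (0,1) is X = 0.829.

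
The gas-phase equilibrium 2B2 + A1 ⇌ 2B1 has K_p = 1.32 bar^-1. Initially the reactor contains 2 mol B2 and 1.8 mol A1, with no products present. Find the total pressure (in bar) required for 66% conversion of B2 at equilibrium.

P = 7.86 bar

Take 2 mol B2 as basis and let X be its fractional conversion, so ξ = X.
Mole table: n_B2 = 2 − 2X; n_A1 = 1.8 − X; n_B1 = 2X.
n_T = Σnᵢ = 3.8 − X.
K_p = p_B1^2 / (p_B2^2 p_A1) with p_i = (n_i/n_T)·P.
At X = 0.66: the mole-fraction product g(X) = Π y_i^ν_i = 10.38. Since K_p = g(X)·P^{-1}, P = (g/K_p)^(1/1) = (10.38/1.32)^(1/1) = 7.86 bar.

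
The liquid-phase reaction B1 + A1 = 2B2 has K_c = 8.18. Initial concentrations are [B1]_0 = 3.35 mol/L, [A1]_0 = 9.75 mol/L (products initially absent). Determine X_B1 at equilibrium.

X = 0.835

Let X = conversion of B1; extent ξ = 3.35·X mol/L.
Concentrations: [B1] = 3.35 − 3.35X; [A1] = 9.75 − 3.35X; [B2] = 6.7X.
K_c = [B2]^2 / ([B1] [A1]).
Equating to 8.18: the physical root is X = 0.835.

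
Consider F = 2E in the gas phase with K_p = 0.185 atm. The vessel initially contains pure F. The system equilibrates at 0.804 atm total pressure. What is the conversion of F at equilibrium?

Basis: 1 mol F initially; let X = conversion of F. Extent ξ = X.
Species balance: n_F = 1 − X; n_E = 2X.
n_T = Σnᵢ = 1 + X.
Mole fractions y_i = n_i/n_T; K_p = p_E^2 / (p_F) with p_i = y_i·P.
Equating to 0.185 atm and solving on 0 < X < 1: X = 0.233.

X = 0.233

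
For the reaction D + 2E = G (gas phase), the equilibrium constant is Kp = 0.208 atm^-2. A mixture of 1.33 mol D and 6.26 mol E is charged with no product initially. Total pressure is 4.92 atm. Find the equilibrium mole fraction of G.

y_G = 0.177

Let X = conversion of D (basis 1.33 mol D); extent of reaction ξ = 1.33X.
Species balance: n_D = 1.33 − 1.33X; n_E = 6.26 − 2.66X; n_G = 1.33X.
n_T = Σnᵢ = 7.59 − 2.66X.
Mole fractions y_i = n_i/n_T; Kp = p_G / (p_D p_E^2) with p_i = y_i·P.
Substituting and setting equal to 0.208 atm^-2 gives a polynomial in X; the root in (0,1) is X = 0.746.
Then n_G = 0.992, n_T = 5.61, so y_G = 0.177.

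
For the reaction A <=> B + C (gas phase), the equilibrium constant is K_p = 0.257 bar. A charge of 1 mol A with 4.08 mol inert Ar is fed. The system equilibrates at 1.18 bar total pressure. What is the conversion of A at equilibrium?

X = 0.656

Let X = conversion of A (basis 1 mol A); extent of reaction ξ = X.
At extent ξ: n_A = 1 − X; n_B = X; n_C = X; n_I = 4.08 (inert).
Total moles n_T = 5.08 + X.
Mole fractions y_i = n_i/n_T; K_p = p_B p_C / (p_A) with p_i = y_i·P.
This yields a degree-2 equation in X; solving on (0,1), X = 0.656.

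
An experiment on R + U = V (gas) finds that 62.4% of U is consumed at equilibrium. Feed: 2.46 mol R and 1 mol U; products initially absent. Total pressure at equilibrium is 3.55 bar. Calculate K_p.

Let X = conversion of U (basis 1 mol U); extent of reaction ξ = X.
Species balance: n_R = 2.46 − X; n_U = 1 − X; n_V = X.
Total moles n_T = 3.46 − X.
At X = 0.624: n_R = 1.84, n_U = 0.376, n_V = 0.624, n_T = 2.84.
p_i = (n_i/n_T)·P. K_p = p_V / (p_R p_U) = 0.722 bar^-1.

K_p = 0.722 bar^-1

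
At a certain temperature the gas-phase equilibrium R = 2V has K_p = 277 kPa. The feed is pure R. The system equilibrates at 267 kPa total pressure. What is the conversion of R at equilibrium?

Basis: 1 mol R initially; let X = conversion of R. Extent ξ = X.
Mole table: n_R = 1 − X; n_V = 2X.
Summing: n_T = 1 + X.
With p_i = (n_i/n_T)P, K_p = p_V^2 / (p_R).
Equating to 277 kPa and solving on 0 < X < 1: X = 0.454.

X = 0.454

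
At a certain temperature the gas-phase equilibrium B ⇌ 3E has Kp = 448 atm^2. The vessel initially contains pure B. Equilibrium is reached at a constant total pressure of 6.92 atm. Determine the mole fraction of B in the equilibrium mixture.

y_B = 0.083

Take 1 mol B as basis and let X be its fractional conversion, so ξ = X.
Mole table: n_B = 1 − X; n_E = 3X.
Total moles n_T = 1 + 2X.
Mole fractions y_i = n_i/n_T; Kp = p_E^3 / (p_B) with p_i = y_i·P.
This yields a degree-3 equation in X; solving on (0,1), X = 0.787.
Then n_B = 0.213, n_T = 2.57, so y_B = 0.083.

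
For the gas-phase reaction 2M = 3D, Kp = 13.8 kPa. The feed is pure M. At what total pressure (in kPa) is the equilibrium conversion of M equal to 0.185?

P = 469 kPa

Let X = conversion of M (basis 1 mol M); extent of reaction ξ = 0.5X.
Moles: n_M = 1 − X; n_D = 1.5X.
Summing: n_T = 1 + 0.5X.
Kp = p_D^3 / (p_M^2) with p_i = (n_i/n_T)·P.
At X = 0.185: the mole-fraction product g(X) = Π y_i^ν_i = 0.02945. Since Kp = g(X)·P^{1}, P = (Kp/g)^(1/1) = (13.8/0.02945)^(1/1) = 469 kPa.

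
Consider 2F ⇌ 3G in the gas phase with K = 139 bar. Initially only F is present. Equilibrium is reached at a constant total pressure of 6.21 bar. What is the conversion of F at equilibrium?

X = 0.775

Basis: 1 mol F initially; let X = conversion of F. Extent ξ = 0.5X.
Species balance: n_F = 1 − X; n_G = 1.5X.
n_T = Σnᵢ = 1 + 0.5X.
y_i = n_i/n_T, p_i = y_i·P. K = p_G^3 / (p_F^2).
Substituting and setting equal to 139 bar gives a polynomial in X; the root in (0,1) is X = 0.775.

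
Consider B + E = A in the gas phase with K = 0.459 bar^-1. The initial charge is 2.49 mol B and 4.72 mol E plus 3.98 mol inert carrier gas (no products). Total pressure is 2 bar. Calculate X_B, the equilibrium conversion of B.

Take 2.49 mol B as basis and let X be its fractional conversion, so ξ = 2.49X.
Moles: n_B = 2.49 − 2.49X; n_E = 4.72 − 2.49X; n_A = 2.49X; n_I = 3.98 (inert).
n_T = Σnᵢ = 11.2 − 2.49X.
y_i = n_i/n_T, p_i = y_i·P. K = p_A / (p_B p_E).
Setting this equal to 0.459 bar^-1 and taking the physical root (0 < X < 1) gives X = 0.262.

X = 0.262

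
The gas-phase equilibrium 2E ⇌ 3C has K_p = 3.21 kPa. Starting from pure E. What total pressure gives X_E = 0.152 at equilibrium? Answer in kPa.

Let X = conversion of E (basis 1 mol E); extent of reaction ξ = 0.5X.
At extent ξ: n_E = 1 − X; n_C = 1.5X.
Total moles n_T = 1 + 0.5X.
K_p = p_C^3 / (p_E^2) with p_i = (n_i/n_T)·P.
At X = 0.152: the mole-fraction product g(X) = Π y_i^ν_i = 0.01532. Since K_p = g(X)·P^{1}, P = (K_p/g)^(1/1) = (3.21/0.01532)^(1/1) = 210 kPa.

P = 210 kPa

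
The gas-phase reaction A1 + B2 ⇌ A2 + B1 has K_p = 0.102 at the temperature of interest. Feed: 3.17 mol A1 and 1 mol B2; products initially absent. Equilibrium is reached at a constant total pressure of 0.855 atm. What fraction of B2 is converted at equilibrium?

Basis: 1 mol B2 initially; let X = conversion of B2. Extent ξ = X.
Moles: n_A1 = 3.17 − X; n_B2 = 1 − X; n_A2 = X; n_B1 = X.
Since Δν = 0, n_T = 4.17 throughout.
With p_i = (n_i/n_T)P, K_p = p_A2 p_B1 / (p_A1 p_B2).
Equating to 0.102 and solving on 0 < X < 1: X = 0.408.

X = 0.408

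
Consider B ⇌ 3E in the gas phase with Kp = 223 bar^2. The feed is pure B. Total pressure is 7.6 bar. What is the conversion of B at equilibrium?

Let X = conversion of B (basis 1 mol B); extent of reaction ξ = X.
Species balance: n_B = 1 − X; n_E = 3X.
Total moles n_T = 1 + 2X.
Mole fractions y_i = n_i/n_T; Kp = p_E^3 / (p_B) with p_i = y_i·P.
This yields a degree-3 equation in X; solving on (0,1), X = 0.644.

X = 0.644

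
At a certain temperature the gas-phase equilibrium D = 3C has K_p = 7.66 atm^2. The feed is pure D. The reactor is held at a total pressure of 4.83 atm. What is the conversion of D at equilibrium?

Take 1 mol D as basis and let X be its fractional conversion, so ξ = X.
At extent ξ: n_D = 1 − X; n_C = 3X.
n_T = Σnᵢ = 1 + 2X.
Mole fractions y_i = n_i/n_T; K_p = p_C^3 / (p_D) with p_i = y_i·P.
Setting this equal to 7.66 atm^2 and taking the physical root (0 < X < 1) gives X = 0.277.

X = 0.277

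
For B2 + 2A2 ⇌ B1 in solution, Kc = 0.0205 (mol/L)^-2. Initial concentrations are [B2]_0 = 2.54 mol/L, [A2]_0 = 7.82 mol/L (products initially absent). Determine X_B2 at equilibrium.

X = 0.405

Let X = conversion of B2; extent ξ = 2.54·X mol/L.
Concentrations: [B2] = 2.54 − 2.54X; [A2] = 7.82 − 5.08X; [B1] = 2.54X.
Kc = [B1] / ([B2] [A2]^2).
This equals 0.0205 at X = 0.405 (the root in 0 < X < 1).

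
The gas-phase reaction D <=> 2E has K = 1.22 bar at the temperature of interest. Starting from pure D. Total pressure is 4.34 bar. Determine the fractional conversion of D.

Let X = conversion of D (basis 1 mol D); extent of reaction ξ = X.
Moles: n_D = 1 − X; n_E = 2X.
Summing: n_T = 1 + X.
With p_i = (n_i/n_T)P, K = p_E^2 / (p_D).
Equating to 1.22 bar and solving on 0 < X < 1: X = 0.256.

X = 0.256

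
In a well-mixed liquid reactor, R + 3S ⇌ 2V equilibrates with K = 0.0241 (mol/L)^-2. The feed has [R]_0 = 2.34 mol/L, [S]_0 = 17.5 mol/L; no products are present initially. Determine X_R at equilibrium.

Let X = conversion of R; extent ξ = 2.34·X mol/L.
Concentrations: [R] = 2.34 − 2.34X; [S] = 17.5 − 7.02X; [V] = 4.68X.
K = [V]^2 / ([R] [S]^3).
Equating to 0.0241 (mol/L)^-2: the physical root is X = 0.831.

X = 0.831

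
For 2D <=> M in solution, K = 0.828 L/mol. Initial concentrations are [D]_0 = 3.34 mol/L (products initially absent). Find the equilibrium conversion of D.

X = 0.656

Let X = conversion of D; extent ξ = 3.34X/2 mol/L.
Concentrations: [D] = 3.34 − 3.34X; [M] = 1.67X.
K = [M] / ([D]^2).
This equals 0.828 at X = 0.656 (the root in 0 < X < 1).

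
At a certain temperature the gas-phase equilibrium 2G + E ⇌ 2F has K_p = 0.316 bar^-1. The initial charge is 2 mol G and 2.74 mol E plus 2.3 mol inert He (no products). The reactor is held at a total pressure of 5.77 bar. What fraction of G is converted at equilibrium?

Basis: 2 mol G initially; let X = conversion of G. Extent ξ = X.
Moles: n_G = 2 − 2X; n_E = 2.74 − X; n_F = 2X; n_I = 2.3 (inert).
Total moles n_T = 7.04 − X.
y_i = n_i/n_T, p_i = y_i·P. K_p = p_F^2 / (p_G^2 p_E).
Setting this equal to 0.316 bar^-1 and taking the physical root (0 < X < 1) gives X = 0.443.

X = 0.443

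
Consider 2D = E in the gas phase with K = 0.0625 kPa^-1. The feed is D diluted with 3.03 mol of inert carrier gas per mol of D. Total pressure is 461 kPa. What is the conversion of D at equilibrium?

Let X = conversion of D (basis 1 mol D); extent of reaction ξ = 0.5X.
At extent ξ: n_D = 1 − X; n_E = 0.5X; n_I = 3.03 (inert).
Summing: n_T = 4.03 − 0.5X.
Mole fractions y_i = n_i/n_T; K = p_E / (p_D^2) with p_i = y_i·P.
This yields a degree-2 equation in X; solving on (0,1), X = 0.778.

X = 0.778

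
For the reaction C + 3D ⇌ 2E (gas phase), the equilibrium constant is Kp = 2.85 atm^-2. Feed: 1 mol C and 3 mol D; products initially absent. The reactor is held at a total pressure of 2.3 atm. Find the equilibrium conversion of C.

Let X = conversion of C (basis 1 mol C); extent of reaction ξ = X.
Moles: n_C = 1 − X; n_D = 3 − 3X; n_E = 2X.
Summing: n_T = 4 − 2X.
With p_i = (n_i/n_T)P, Kp = p_E^2 / (p_C p_D^3).
This yields a degree-4 equation in X; solving on (0,1), X = 0.593.

X = 0.593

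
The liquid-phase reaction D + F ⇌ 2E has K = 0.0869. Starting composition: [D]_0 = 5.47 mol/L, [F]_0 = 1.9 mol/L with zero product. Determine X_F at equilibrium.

X = 0.213

Let X = conversion of F; extent ξ = 1.9·X mol/L.
Concentrations: [D] = 5.47 − 1.9X; [F] = 1.9 − 1.9X; [E] = 3.8X.
K = [E]^2 / ([D] [F]).
Equating to 0.0869: the physical root is X = 0.213.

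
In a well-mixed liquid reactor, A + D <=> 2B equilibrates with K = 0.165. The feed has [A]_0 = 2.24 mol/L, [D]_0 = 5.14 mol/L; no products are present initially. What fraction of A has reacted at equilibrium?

X = 0.251

Let X = conversion of A; extent ξ = 2.24·X mol/L.
Concentrations: [A] = 2.24 − 2.24X; [D] = 5.14 − 2.24X; [B] = 4.48X.
K = [B]^2 / ([A] [D]).
Setting equal to 0.165 and solving for X on (0,1) gives X = 0.251.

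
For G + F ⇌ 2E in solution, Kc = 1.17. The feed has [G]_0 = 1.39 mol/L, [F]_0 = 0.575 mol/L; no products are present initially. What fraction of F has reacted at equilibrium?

Let X = conversion of F; extent ξ = 0.575·X mol/L.
Concentrations: [G] = 1.39 − 0.575X; [F] = 0.575 − 0.575X; [E] = 1.15X.
Kc = [E]^2 / ([G] [F]).
Equating to 1.17: the physical root is X = 0.518.

X = 0.518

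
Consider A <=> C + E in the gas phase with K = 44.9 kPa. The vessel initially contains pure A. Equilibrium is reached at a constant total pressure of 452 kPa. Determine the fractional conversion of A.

X = 0.301

Let X = conversion of A (basis 1 mol A); extent of reaction ξ = X.
Moles: n_A = 1 − X; n_C = X; n_E = X.
Summing: n_T = 1 + X.
y_i = n_i/n_T, p_i = y_i·P. K = p_C p_E / (p_A).
Substituting and setting equal to 44.9 kPa gives a polynomial in X; the root in (0,1) is X = 0.301.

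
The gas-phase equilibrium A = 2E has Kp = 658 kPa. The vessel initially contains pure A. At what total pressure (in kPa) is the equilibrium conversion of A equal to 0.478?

Basis: 1 mol A initially; let X = conversion of A. Extent ξ = X.
Moles: n_A = 1 − X; n_E = 2X.
n_T = Σnᵢ = 1 + X.
Kp = p_E^2 / (p_A) with p_i = (n_i/n_T)·P.
At X = 0.478: the mole-fraction product g(X) = Π y_i^ν_i = 1.185. Since Kp = g(X)·P^{1}, P = (Kp/g)^(1/1) = (658/1.185)^(1/1) = 555 kPa.

P = 555 kPa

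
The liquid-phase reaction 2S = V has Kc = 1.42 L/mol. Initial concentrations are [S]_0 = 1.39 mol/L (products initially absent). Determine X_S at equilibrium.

X = 0.608

Let X = conversion of S; extent ξ = 1.39X/2 mol/L.
Concentrations: [S] = 1.39 − 1.39X; [V] = 0.695X.
Kc = [V] / ([S]^2).
Solving Kc = 1.42 for X ∈ (0,1): X = 0.608.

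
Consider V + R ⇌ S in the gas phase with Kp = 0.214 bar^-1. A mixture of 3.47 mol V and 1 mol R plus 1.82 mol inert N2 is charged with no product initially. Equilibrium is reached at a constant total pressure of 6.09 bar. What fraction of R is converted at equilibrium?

X = 0.404

Basis: 1 mol R initially; let X = conversion of R. Extent ξ = X.
Species balance: n_V = 3.47 − X; n_R = 1 − X; n_S = X; n_I = 1.82 (inert).
n_T = Σnᵢ = 6.29 − X.
y_i = n_i/n_T, p_i = y_i·P. Kp = p_S / (p_V p_R).
Setting this equal to 0.214 bar^-1 and taking the physical root (0 < X < 1) gives X = 0.404.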